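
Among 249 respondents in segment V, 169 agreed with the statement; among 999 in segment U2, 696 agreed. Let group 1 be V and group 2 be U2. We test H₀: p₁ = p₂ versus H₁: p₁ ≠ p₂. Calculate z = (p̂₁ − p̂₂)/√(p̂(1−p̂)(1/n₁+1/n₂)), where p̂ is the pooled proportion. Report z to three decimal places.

z = -0.550

p̂₁ = 169/249 ≈ 0.678715, p̂₂ = 696/999 ≈ 0.696697.
Pooled p̂ = (169+696)/(249+999) = 865/1248 = 0.693109.
SE = √(p̂(1−p̂)(1/n₁+1/n₂)) = √(0.693109·0.306891·0.00501707) = √(0.00106717) = 0.032668.
z = (0.678715 − 0.696697)/0.032668 = -0.017982/0.032668 = -0.550.
Two-sided p-value ≈ 2·Φ(−0.550) = 0.5820.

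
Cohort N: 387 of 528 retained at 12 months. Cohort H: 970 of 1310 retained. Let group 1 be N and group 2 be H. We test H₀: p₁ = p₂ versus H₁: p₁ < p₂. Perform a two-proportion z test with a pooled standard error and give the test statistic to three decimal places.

p̂₁ = 387/528 ≈ 0.73295, p̂₂ = 970/1310 ≈ 0.74046.
Pooled p̂ = (387+970)/(528+1310) = 1357/1838 = 0.73830.
SE = √(0.193212 × 0.0026573) = 0.02266.
z = (0.73295 − 0.74046)/0.02266 = -0.00751/0.02266 = -0.331.

z = -0.331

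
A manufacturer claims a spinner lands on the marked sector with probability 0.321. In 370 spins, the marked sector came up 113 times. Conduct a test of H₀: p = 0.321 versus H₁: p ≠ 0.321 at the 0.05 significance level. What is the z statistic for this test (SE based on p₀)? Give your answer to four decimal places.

p̂ = 113/370 = 0.305405.
Standard error under H₀: √(0.321×0.679/370) = 0.024271.
z = (0.305405 − 0.321)/0.024271 = -0.015595/0.024271 = -0.6425.
p-value = 2·P(Z > 0.643) ≈ 0.5205; since p > α = 0.05, fail to reject H₀.

z = -0.6425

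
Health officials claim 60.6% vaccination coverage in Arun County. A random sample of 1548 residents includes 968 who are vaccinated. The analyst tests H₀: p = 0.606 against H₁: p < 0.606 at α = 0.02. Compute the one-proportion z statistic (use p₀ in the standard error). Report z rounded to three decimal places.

p̂ = 968/1548 ≈ 0.62532.
SE = √(p₀(1−p₀)/n) = √(0.23876/1548) = 0.01242.
z = (0.62532 − 0.606)/0.01242 = 0.01932/0.01242 = 1.556.
p-value = P(Z < 1.556) ≈ 0.9401. With α = 0.02, fail to reject H₀.

z = 1.556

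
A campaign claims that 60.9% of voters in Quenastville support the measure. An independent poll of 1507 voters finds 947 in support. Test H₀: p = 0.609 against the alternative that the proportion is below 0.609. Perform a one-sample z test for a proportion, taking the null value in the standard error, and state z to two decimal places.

z = 1.54

p̂ = 947/1507 = 0.6284.
Standard error under H₀: √(0.609×0.391/1507) = 0.0126.
z = (0.6284 − 0.609)/0.0126 = 0.0194/0.0126 = 1.54.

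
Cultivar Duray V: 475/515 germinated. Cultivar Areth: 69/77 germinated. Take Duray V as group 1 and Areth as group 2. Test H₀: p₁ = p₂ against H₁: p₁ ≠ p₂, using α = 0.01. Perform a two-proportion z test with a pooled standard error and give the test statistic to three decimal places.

z = 0.786

p̂₁ = 475/515 = 0.922330, p̂₂ = 69/77 = 0.896104.
Pooled p̂ = (475+69)/(515+77) = 544/592 = 0.918919.
SE = √(p̂(1−p̂)(1/n₁+1/n₂)) = √(0.918919·0.081081·0.0149288) = √(0.0011123) = 0.033351.
z = (0.922330 − 0.896104)/0.033351 = 0.026226/0.033351 = 0.786.
p-value = 2·P(Z > 0.786) ≈ 0.4317; since p > α = 0.01, fail to reject H₀.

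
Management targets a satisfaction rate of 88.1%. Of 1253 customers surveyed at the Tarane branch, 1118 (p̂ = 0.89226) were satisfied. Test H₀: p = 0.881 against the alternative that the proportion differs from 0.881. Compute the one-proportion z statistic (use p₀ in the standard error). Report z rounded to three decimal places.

z = 1.231

p̂ = 1118/1253 = 0.89226.
Under H₀, SE = √(0.881·0.119/1253) = √(8.36704e-05) = 0.00915.
z = (0.89226 − 0.881)/0.00915 = 0.01126/0.00915 = 1.231.
Two-sided p-value ≈ 2·Φ(−1.231) = 0.2184.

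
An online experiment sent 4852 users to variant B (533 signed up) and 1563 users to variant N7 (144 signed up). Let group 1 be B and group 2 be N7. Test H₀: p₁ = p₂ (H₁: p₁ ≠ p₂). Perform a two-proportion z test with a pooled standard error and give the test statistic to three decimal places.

p̂₁ = 533/4852 = 0.109852, p̂₂ = 144/1563 = 0.092131.
Pooled p̂ = (533+144)/(4852+1563) = 677/6415 = 0.105534.
SE = √(p̂(1−p̂)(1/n₁+1/n₂)) = √(0.105534·0.894466·0.000845896) = √(7.98496e-05) = 0.008936.
z = (0.109852 − 0.092131)/0.008936 = 0.017721/0.008936 = 1.983.
p-value = 2·P(Z > 1.983) ≈ 0.0474.

z = 1.983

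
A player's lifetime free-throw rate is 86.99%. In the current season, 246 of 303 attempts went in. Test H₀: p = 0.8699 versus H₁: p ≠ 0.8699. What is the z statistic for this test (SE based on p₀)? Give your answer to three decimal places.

p̂ = 246/303 ≈ 0.81188.
Under H₀, SE = √(0.8699·0.1301/303) = √(0.000373512) = 0.01933.
z = (0.81188 − 0.8699)/0.01933 = -0.05802/0.01933 = -3.002.

z = -3.002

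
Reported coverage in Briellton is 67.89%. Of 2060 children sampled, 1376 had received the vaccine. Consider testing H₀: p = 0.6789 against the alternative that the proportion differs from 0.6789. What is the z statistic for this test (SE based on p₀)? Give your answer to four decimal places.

z = -1.0634

p̂ = 1376/2060 ≈ 0.667961.
Under H₀, SE = √(0.6789·0.3211/2060) = √(0.000105823) = 0.010287.
z = (0.667961 − 0.6789)/0.010287 = -0.010939/0.010287 = -1.0634.
p-value = 2·P(Z > 1.063) ≈ 0.2876.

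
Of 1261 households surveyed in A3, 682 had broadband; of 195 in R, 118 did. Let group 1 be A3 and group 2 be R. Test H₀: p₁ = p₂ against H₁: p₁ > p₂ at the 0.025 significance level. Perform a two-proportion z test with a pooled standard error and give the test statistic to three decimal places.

z = -1.679

p̂₁ = 682/1261 = 0.54084, p̂₂ = 118/195 = 0.60513.
Pooled p̂ = (682+118)/(1261+195) = 800/1456 = 0.54945.
SE = √(0.247555 × 0.00592123) = 0.03829.
z = (0.54084 − 0.60513)/0.03829 = -0.06429/0.03829 = -1.679.
p-value = P(Z > -1.679) ≈ 0.9534; since p > α = 0.025, fail to reject H₀.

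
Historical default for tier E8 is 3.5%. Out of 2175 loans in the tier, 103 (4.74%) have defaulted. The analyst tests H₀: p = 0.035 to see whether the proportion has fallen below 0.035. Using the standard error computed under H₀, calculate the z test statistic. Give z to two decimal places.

z = 3.14

p̂ = 103/2175 = 0.04736.
Under H₀, SE = √(0.035·0.965/2175) = √(1.55287e-05) = 0.00394.
z = (0.04736 − 0.035)/0.00394 = 0.01236/0.00394 = 3.14.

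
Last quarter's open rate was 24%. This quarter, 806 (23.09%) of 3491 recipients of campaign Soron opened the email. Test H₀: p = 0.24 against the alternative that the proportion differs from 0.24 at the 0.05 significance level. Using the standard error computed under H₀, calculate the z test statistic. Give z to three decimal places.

p̂ = 806/3491 ≈ 0.230879.
SE = √(p₀(1−p₀)/n) = √(0.1824/3491) = 0.007228.
z = (0.230879 − 0.24)/0.007228 = -0.009121/0.007228 = -1.262.
p-value = 2·P(Z > 1.262) ≈ 0.2070. With α = 0.05, fail to reject H₀.

z = -1.262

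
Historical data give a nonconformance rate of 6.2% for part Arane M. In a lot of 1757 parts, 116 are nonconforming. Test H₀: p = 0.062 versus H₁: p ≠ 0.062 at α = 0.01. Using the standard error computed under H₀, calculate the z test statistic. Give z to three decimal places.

z = 0.699

p̂ = 116/1757 = 0.06602.
Under H₀, SE = √(0.062·0.938/1757) = √(3.30996e-05) = 0.00575.
z = (0.06602 − 0.062)/0.00575 = 0.00402/0.00575 = 0.699.
Two-sided p-value ≈ 2·Φ(−0.699) = 0.4845, so at α = 0.01 we fail to reject H₀.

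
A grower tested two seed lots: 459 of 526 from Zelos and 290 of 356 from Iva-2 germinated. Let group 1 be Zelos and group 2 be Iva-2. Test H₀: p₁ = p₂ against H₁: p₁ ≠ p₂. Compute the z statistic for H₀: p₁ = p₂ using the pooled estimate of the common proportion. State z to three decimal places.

z = 2.362

p̂₁ = 459/526 = 0.87262, p̂₂ = 290/356 = 0.81461.
Pooled p̂ = (459+290)/(526+356) = 749/882 = 0.84921.
SE = √(p̂(1−p̂)(1/n₁+1/n₂)) = √(0.84921·0.15079·0.00471013) = √(0.000603155) = 0.02456.
z = (0.87262 − 0.81461)/0.02456 = 0.05801/0.02456 = 2.362.
Two-sided p-value ≈ 2·Φ(−2.362) = 0.0182.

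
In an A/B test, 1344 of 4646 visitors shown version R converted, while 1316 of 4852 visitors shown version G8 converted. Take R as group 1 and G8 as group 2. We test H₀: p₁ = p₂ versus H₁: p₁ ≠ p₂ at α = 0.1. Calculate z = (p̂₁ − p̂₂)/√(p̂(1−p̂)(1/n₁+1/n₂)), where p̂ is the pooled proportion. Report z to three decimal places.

z = 1.959

p̂₁ = 1344/4646 ≈ 0.289281, p̂₂ = 1316/4852 ≈ 0.271228.
Pooled p̂ = (1344+1316)/(4646+4852) = 2660/9498 = 0.280059.
SE = √(0.201626 × 0.000421339) = 0.009217.
z = (0.289281 − 0.271228)/0.009217 = 0.018053/0.009217 = 1.959.
p-value = 2·P(Z > 1.959) ≈ 0.0502. With α = 0.1, reject H₀.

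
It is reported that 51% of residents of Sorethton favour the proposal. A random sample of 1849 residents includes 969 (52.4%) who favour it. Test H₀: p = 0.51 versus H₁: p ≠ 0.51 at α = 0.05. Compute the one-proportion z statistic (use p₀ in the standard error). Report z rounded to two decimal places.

z = 1.21

p̂ = 969/1849 ≈ 0.52407.
Standard error under H₀: √(0.51×0.49/1849) = 0.01163.
z = (0.52407 − 0.51)/0.01163 = 0.01407/0.01163 = 1.21.
p-value = 2·P(Z > 1.210) ≈ 0.2263, so at α = 0.05 we fail to reject H₀.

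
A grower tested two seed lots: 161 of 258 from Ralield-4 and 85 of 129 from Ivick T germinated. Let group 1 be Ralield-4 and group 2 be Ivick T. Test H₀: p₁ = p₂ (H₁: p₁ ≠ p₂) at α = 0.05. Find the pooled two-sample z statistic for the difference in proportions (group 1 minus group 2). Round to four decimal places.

p̂₁ = 161/258 ≈ 0.624031, p̂₂ = 85/129 ≈ 0.658915.
Pooled p̂ = (161+85)/(258+129) = 246/387 = 0.635659.
SE = √(p̂(1−p̂)(1/n₁+1/n₂)) = √(0.635659·0.364341·0.0116279) = √(0.00269298) = 0.051894.
z = (0.624031 − 0.658915)/0.051894 = -0.034884/0.051894 = -0.6722.
Two-sided p-value ≈ 2·Φ(−0.672) = 0.5014; since p > α = 0.05, fail to reject H₀.

z = -0.6722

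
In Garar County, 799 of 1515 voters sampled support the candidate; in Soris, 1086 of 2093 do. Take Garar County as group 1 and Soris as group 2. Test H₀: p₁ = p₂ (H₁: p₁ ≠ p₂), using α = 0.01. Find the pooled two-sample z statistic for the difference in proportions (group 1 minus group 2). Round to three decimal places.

p̂₁ = 799/1515 ≈ 0.52739, p̂₂ = 1086/2093 ≈ 0.51887.
Pooled p̂ = (799+1086)/(1515+2093) = 1885/3608 = 0.52245.
SE = √(0.249496 × 0.00113785) = 0.01685.
z = (0.52739 − 0.51887)/0.01685 = 0.00852/0.01685 = 0.506.
p-value = 2·P(Z > 0.506) ≈ 0.6131, so at α = 0.01 we fail to reject H₀.

z = 0.506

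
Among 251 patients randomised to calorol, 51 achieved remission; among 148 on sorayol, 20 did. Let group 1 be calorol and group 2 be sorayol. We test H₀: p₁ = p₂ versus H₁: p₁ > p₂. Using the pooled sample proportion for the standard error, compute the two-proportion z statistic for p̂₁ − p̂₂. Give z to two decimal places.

z = 1.72

p̂₁ = 51/251 ≈ 0.2032, p̂₂ = 20/148 ≈ 0.1351.
Pooled p̂ = (51+20)/(251+148) = 71/399 = 0.1779.
SE = √(p̂(1−p̂)(1/n₁+1/n₂)) = √(0.1779·0.8221·0.0107408) = √(0.00157117) = 0.0396.
z = (0.2032 − 0.1351)/0.0396 = 0.0681/0.0396 = 1.72.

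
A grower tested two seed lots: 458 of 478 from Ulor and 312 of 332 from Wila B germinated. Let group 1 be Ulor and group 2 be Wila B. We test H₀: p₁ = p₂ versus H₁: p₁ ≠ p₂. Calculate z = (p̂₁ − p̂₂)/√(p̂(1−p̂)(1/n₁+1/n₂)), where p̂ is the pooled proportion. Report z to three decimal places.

z = 1.189

p̂₁ = 458/478 ≈ 0.95816, p̂₂ = 312/332 ≈ 0.93976.
Pooled p̂ = (458+312)/(478+332) = 770/810 = 0.95062.
SE = √(0.0469441 × 0.0051041) = 0.01548.
z = (0.95816 − 0.93976)/0.01548 = 0.01840/0.01548 = 1.189.
Two-sided p-value ≈ 2·Φ(−1.189) = 0.2346.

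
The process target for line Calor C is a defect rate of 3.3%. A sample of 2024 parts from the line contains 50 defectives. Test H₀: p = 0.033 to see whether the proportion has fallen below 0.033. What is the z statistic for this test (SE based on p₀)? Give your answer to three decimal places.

z = -2.089

p̂ = 50/2024 ≈ 0.024704.
Under H₀, SE = √(0.033·0.967/2024) = √(1.57663e-05) = 0.003971.
z = (0.024704 − 0.033)/0.003971 = -0.008296/0.003971 = -2.089.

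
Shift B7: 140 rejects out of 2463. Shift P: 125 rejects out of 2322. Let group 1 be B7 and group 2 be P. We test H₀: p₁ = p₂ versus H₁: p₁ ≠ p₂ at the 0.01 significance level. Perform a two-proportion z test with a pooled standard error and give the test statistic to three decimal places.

z = 0.455

p̂₁ = 140/2463 = 0.05684, p̂₂ = 125/2322 = 0.05383.
Pooled p̂ = (140+125)/(2463+2322) = 265/4785 = 0.05538.
SE = √(p̂(1−p̂)(1/n₁+1/n₂)) = √(0.05538·0.94462·0.000836672) = √(4.37699e-05) = 0.00662.
z = (0.05684 − 0.05383)/0.00662 = 0.00301/0.00662 = 0.455.
p-value = 2·P(Z > 0.455) ≈ 0.6493. With α = 0.01, fail to reject H₀.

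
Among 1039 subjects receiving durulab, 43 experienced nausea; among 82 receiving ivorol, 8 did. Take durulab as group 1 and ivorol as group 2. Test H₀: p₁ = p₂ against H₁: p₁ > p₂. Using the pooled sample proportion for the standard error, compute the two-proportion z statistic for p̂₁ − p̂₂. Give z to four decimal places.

p̂₁ = 43/1039 ≈ 0.041386, p̂₂ = 8/82 ≈ 0.097561.
Pooled p̂ = (43+8)/(1039+82) = 51/1121 = 0.045495.
SE = √(0.0434253 × 0.0131576) = 0.023903.
z = (0.041386 − 0.097561)/0.023903 = -0.056175/0.023903 = -2.3501.
p-value = P(Z > -2.350) ≈ 0.9906.

z = -2.3501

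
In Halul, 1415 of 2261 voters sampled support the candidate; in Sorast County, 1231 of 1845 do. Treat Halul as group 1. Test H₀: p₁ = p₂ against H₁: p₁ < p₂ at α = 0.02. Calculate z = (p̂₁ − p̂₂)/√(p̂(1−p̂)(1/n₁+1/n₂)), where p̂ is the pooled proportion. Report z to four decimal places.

p̂₁ = 1415/2261 = 0.6258293, p̂₂ = 1231/1845 = 0.6672087.
Pooled p̂ = (1415+1231)/(2261+1845) = 2646/4106 = 0.6444228.
SE = √(p̂(1−p̂)(1/n₁+1/n₂)) = √(0.6444228·0.3555772·0.000984288) = √(0.000225542) = 0.0150180.
z = (0.6258293 − 0.6672087)/0.0150180 = -0.0413794/0.0150180 = -2.7553.
p-value = P(Z < -2.755) ≈ 0.0029. With α = 0.02, reject H₀.

z = -2.7553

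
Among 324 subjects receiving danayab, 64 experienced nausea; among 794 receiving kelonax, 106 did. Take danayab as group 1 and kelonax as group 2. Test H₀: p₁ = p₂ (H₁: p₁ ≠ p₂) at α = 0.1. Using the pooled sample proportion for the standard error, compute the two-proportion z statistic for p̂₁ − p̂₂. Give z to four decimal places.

p̂₁ = 64/324 = 0.1975309, p̂₂ = 106/794 = 0.1335013.
Pooled p̂ = (64+106)/(324+794) = 170/1118 = 0.1520572.
SE = √(p̂(1−p̂)(1/n₁+1/n₂)) = √(0.1520572·0.8479428·0.00434587) = √(0.000560338) = 0.0236715.
z = (0.1975309 − 0.1335013)/0.0236715 = 0.0640296/0.0236715 = 2.7049.
p-value = 2·P(Z > 2.705) ≈ 0.0068; since p < α = 0.1, reject H₀.

z = 2.7049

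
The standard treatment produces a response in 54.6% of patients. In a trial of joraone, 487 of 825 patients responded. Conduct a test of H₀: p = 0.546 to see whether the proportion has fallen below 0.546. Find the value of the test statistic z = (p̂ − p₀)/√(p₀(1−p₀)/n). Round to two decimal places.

z = 2.56

p̂ = 487/825 = 0.5903.
Under H₀, SE = √(0.546·0.454/825) = √(0.000300465) = 0.0173.
z = (0.5903 − 0.546)/0.0173 = 0.0443/0.0173 = 2.56.
p-value = P(Z < 2.556) ≈ 0.9947.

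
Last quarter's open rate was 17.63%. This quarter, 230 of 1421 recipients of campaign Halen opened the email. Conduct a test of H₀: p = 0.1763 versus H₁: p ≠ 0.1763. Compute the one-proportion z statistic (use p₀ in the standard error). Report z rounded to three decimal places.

z = -1.429

p̂ = 230/1421 ≈ 0.161858.
Standard error under H₀: √(0.1763×0.8237/1421) = 0.010109.
z = (0.161858 − 0.1763)/0.010109 = -0.014442/0.010109 = -1.429.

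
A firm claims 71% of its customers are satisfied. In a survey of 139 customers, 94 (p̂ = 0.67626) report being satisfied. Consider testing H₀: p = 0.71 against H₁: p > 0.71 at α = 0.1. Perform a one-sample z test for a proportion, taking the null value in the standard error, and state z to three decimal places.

z = -0.877

p̂ = 94/139 ≈ 0.67626.
SE = √(p₀(1−p₀)/n) = √(0.2059/139) = 0.03849.
z = (0.67626 − 0.71)/0.03849 = -0.03374/0.03849 = -0.877.
p-value = P(Z > -0.877) ≈ 0.8097, so at α = 0.1 we fail to reject H₀.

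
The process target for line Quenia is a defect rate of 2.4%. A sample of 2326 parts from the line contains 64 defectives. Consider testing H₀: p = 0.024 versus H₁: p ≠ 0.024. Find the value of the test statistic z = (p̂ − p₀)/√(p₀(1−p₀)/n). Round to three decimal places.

z = 1.108

p̂ = 64/2326 ≈ 0.027515.
Under H₀, SE = √(0.024·0.976/2326) = √(1.00705e-05) = 0.003173.
z = (0.027515 − 0.024)/0.003173 = 0.003515/0.003173 = 1.108.
p-value = 2·P(Z > 1.108) ≈ 0.2680.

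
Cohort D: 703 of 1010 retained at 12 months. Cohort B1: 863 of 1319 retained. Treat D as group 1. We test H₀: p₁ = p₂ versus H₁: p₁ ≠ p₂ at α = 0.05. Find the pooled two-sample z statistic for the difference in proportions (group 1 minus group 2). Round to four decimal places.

z = 2.1278

p̂₁ = 703/1010 = 0.696040, p̂₂ = 863/1319 = 0.654284.
Pooled p̂ = (703+863)/(1010+1319) = 1566/2329 = 0.672392.
SE = √(0.220281 × 0.00174825) = 0.019624.
z = (0.696040 − 0.654284)/0.019624 = 0.041756/0.019624 = 2.1278.
p-value = 2·P(Z > 2.128) ≈ 0.0334, so at α = 0.05 we reject H₀.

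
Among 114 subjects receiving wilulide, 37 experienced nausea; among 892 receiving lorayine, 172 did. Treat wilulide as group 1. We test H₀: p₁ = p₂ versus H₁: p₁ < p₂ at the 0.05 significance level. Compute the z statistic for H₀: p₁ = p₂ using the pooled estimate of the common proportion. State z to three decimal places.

p̂₁ = 37/114 ≈ 0.32456, p̂₂ = 172/892 ≈ 0.19283.
Pooled p̂ = (37+172)/(114+892) = 209/1006 = 0.20775.
SE = √(0.164592 × 0.00989301) = 0.04035.
z = (0.32456 − 0.19283)/0.04035 = 0.13173/0.04035 = 3.265.
p-value = P(Z < 3.265) ≈ 0.9995. With α = 0.05, fail to reject H₀.

z = 3.265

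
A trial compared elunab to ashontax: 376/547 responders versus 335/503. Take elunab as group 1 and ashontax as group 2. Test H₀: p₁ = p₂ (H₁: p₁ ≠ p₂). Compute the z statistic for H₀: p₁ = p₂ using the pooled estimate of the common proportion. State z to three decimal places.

z = 0.740

p̂₁ = 376/547 = 0.687386, p̂₂ = 335/503 = 0.666004.
Pooled p̂ = (376+335)/(547+503) = 711/1050 = 0.677143.
SE = √(p̂(1−p̂)(1/n₁+1/n₂)) = √(0.677143·0.322857·0.00381623) = √(0.000834305) = 0.028884.
z = (0.687386 − 0.666004)/0.028884 = 0.021382/0.028884 = 0.740.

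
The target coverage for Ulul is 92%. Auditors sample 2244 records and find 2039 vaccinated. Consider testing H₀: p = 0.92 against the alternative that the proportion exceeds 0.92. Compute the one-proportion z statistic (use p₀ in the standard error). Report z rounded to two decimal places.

z = -1.98

p̂ = 2039/2244 ≈ 0.90865.
SE = √(p₀(1−p₀)/n) = √(0.0736/2244) = 0.00573.
z = (0.90865 − 0.92)/0.00573 = -0.01135/0.00573 = -1.98.
p-value = P(Z > -1.983) ≈ 0.9763.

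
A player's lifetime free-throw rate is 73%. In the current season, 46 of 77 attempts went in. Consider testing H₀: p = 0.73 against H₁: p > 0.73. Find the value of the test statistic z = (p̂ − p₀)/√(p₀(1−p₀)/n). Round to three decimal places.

z = -2.621

p̂ = 46/77 ≈ 0.59740.
Standard error under H₀: √(0.73×0.27/77) = 0.05059.
z = (0.59740 − 0.73)/0.05059 = -0.13260/0.05059 = -2.621.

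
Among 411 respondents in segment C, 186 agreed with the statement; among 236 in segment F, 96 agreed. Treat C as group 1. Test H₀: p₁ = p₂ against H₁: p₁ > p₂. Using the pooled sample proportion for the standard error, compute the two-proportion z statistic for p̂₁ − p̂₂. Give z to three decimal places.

z = 1.130

p̂₁ = 186/411 = 0.45255, p̂₂ = 96/236 = 0.40678.
Pooled p̂ = (186+96)/(411+236) = 282/647 = 0.43586.
SE = √(0.245886 × 0.00667038) = 0.04050.
z = (0.45255 − 0.40678)/0.04050 = 0.04577/0.04050 = 1.130.
p-value = P(Z > 1.130) ≈ 0.1292.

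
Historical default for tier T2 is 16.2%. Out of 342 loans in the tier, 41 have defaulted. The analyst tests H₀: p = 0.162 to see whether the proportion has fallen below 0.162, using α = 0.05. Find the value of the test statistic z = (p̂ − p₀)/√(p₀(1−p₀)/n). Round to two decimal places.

p̂ = 41/342 = 0.11988.
SE = √(p₀(1−p₀)/n) = √(0.13576/342) = 0.01992.
z = (0.11988 − 0.162)/0.01992 = -0.04212/0.01992 = -2.11.
p-value = P(Z < -2.114) ≈ 0.0173, so at α = 0.05 we reject H₀.

z = -2.11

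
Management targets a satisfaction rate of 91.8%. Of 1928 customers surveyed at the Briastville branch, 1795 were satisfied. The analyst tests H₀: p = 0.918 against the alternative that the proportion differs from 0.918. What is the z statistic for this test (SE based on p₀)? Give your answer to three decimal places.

p̂ = 1795/1928 ≈ 0.93102.
SE = √(p₀(1−p₀)/n) = √(0.075276/1928) = 0.00625.
z = (0.93102 − 0.918)/0.00625 = 0.01302/0.00625 = 2.083.
p-value = 2·P(Z > 2.083) ≈ 0.0372.

z = 2.083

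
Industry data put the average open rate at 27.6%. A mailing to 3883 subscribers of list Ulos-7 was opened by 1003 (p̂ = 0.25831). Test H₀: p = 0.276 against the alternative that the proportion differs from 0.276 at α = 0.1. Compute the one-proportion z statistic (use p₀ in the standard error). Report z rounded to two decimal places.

z = -2.47

p̂ = 1003/3883 ≈ 0.25831.
Standard error under H₀: √(0.276×0.724/3883) = 0.00717.
z = (0.25831 − 0.276)/0.00717 = -0.01769/0.00717 = -2.47.
Two-sided p-value ≈ 2·Φ(−2.467) = 0.0136, so at α = 0.1 we reject H₀.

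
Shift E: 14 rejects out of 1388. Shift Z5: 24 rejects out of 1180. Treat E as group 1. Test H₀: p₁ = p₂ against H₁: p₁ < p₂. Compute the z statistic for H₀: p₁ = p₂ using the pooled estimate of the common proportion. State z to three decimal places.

z = -2.144

p̂₁ = 14/1388 = 0.01009, p̂₂ = 24/1180 = 0.02034.
Pooled p̂ = (14+24)/(1388+1180) = 38/2568 = 0.01480.
SE = √(p̂(1−p̂)(1/n₁+1/n₂)) = √(0.01480·0.98520·0.00156792) = √(2.2858e-05) = 0.00478.
z = (0.01009 − 0.02034)/0.00478 = -0.01025/0.00478 = -2.144.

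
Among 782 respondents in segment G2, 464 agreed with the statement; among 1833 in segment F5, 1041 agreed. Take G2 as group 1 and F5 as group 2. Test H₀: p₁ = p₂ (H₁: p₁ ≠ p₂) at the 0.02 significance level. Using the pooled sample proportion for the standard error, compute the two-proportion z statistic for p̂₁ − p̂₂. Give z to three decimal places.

z = 1.205

p̂₁ = 464/782 ≈ 0.59335, p̂₂ = 1041/1833 ≈ 0.56792.
Pooled p̂ = (464+1041)/(782+1833) = 1505/2615 = 0.57553.
SE = √(p̂(1−p̂)(1/n₁+1/n₂)) = √(0.57553·0.42447·0.00182433) = √(0.000445675) = 0.02111.
z = (0.59335 − 0.56792)/0.02111 = 0.02543/0.02111 = 1.205.
Two-sided p-value ≈ 2·Φ(−1.205) = 0.2284; since p > α = 0.02, fail to reject H₀.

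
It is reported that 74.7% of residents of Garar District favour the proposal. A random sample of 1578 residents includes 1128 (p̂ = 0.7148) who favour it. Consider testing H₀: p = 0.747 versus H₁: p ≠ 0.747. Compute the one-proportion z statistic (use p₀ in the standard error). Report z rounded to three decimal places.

p̂ = 1128/1578 = 0.714829.
Standard error under H₀: √(0.747×0.253/1578) = 0.010944.
z = (0.714829 − 0.747)/0.010944 = -0.032171/0.010944 = -2.940.

z = -2.940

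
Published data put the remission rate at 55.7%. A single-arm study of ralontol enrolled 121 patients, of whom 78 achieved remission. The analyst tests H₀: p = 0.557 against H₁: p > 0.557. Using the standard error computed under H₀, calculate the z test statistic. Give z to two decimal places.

p̂ = 78/121 = 0.6446.
SE = √(p₀(1−p₀)/n) = √(0.24675/121) = 0.0452.
z = (0.6446 − 0.557)/0.0452 = 0.0876/0.0452 = 1.94.
p-value = P(Z > 1.940) ≈ 0.0262.

z = 1.94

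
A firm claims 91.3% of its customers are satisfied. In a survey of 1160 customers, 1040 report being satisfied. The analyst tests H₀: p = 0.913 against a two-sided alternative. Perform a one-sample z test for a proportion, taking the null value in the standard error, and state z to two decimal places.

z = -1.99

p̂ = 1040/1160 ≈ 0.89655.
Under H₀, SE = √(0.913·0.087/1160) = √(6.8475e-05) = 0.00827.
z = (0.89655 − 0.913)/0.00827 = -0.01645/0.00827 = -1.99.
Two-sided p-value ≈ 2·Φ(−1.988) = 0.0468.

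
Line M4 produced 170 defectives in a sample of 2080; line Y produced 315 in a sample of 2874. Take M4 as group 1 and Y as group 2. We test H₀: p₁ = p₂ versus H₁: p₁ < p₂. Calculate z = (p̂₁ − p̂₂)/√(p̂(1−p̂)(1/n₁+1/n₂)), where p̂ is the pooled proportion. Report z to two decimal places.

z = -3.26

p̂₁ = 170/2080 = 0.08173, p̂₂ = 315/2874 = 0.10960.
Pooled p̂ = (170+315)/(2080+2874) = 485/4954 = 0.09790.
SE = √(0.0883161 × 0.000828716) = 0.00856.
z = (0.08173 − 0.10960)/0.00856 = -0.02787/0.00856 = -3.26.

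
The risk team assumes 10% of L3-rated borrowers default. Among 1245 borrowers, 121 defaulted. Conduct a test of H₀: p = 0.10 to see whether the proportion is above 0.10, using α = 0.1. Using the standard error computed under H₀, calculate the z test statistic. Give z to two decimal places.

p̂ = 121/1245 ≈ 0.0972.
Under H₀, SE = √(0.1·0.9/1245) = √(7.22892e-05) = 0.0085.
z = (0.0972 − 0.1)/0.0085 = -0.0028/0.0085 = -0.33.
p-value = P(Z > -0.331) ≈ 0.6295. With α = 0.1, fail to reject H₀.

z = -0.33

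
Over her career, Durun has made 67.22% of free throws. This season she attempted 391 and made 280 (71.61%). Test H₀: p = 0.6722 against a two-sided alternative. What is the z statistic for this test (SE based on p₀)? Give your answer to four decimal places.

z = 1.8498

p̂ = 280/391 ≈ 0.716113.
SE = √(p₀(1−p₀)/n) = √(0.22035/391) = 0.023739.
z = (0.716113 − 0.6722)/0.023739 = 0.043913/0.023739 = 1.8498.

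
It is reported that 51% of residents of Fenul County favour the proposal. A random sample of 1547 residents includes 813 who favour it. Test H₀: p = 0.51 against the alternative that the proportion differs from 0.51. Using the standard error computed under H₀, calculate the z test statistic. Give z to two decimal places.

p̂ = 813/1547 ≈ 0.5255.
SE = √(p₀(1−p₀)/n) = √(0.2499/1547) = 0.0127.
z = (0.5255 − 0.51)/0.0127 = 0.0155/0.0127 = 1.22.

z = 1.22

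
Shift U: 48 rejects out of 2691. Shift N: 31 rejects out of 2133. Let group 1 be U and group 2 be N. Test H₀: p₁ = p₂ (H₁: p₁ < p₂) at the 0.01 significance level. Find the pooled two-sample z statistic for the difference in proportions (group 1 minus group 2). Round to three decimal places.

p̂₁ = 48/2691 ≈ 0.017837, p̂₂ = 31/2133 ≈ 0.014534.
Pooled p̂ = (48+31)/(2691+2133) = 79/4824 = 0.016376.
SE = √(p̂(1−p̂)(1/n₁+1/n₂)) = √(0.016376·0.983624·0.000840432) = √(1.35379e-05) = 0.003679.
z = (0.017837 − 0.014534)/0.003679 = 0.003303/0.003679 = 0.898.
p-value = P(Z < 0.898) ≈ 0.8154, so at α = 0.01 we fail to reject H₀.

z = 0.898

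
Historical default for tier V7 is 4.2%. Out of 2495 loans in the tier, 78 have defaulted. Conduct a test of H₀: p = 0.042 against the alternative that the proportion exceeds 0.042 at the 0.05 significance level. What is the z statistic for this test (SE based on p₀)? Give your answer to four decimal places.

z = -2.6738

p̂ = 78/2495 = 0.0312625.
SE = √(p₀(1−p₀)/n) = √(0.040236/2495) = 0.0040158.
z = (0.0312625 − 0.042)/0.0040158 = -0.0107375/0.0040158 = -2.6738.
p-value = P(Z > -2.674) ≈ 0.9963; since p > α = 0.05, fail to reject H₀.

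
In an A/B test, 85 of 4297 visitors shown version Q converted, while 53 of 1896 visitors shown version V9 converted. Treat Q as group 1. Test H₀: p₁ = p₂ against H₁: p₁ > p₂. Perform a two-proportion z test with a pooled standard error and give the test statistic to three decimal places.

z = -2.008

p̂₁ = 85/4297 = 0.019781, p̂₂ = 53/1896 = 0.027954.
Pooled p̂ = (85+53)/(4297+1896) = 138/6193 = 0.022283.
SE = √(p̂(1−p̂)(1/n₁+1/n₂)) = √(0.022283·0.977717·0.000760147) = √(1.65611e-05) = 0.004070.
z = (0.019781 − 0.027954)/0.004070 = -0.008173/0.004070 = -2.008.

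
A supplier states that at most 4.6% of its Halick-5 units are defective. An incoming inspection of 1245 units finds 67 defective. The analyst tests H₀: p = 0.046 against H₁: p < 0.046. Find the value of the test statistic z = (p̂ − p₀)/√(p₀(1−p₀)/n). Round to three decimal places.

z = 1.316

p̂ = 67/1245 ≈ 0.05382.
SE = √(p₀(1−p₀)/n) = √(0.043884/1245) = 0.00594.
z = (0.05382 − 0.046)/0.00594 = 0.00782/0.00594 = 1.316.
p-value = P(Z < 1.316) ≈ 0.9060.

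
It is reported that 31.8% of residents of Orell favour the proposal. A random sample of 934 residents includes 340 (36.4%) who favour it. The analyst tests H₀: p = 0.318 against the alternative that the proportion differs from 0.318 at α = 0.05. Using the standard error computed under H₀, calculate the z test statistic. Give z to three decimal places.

p̂ = 340/934 = 0.36403.
Under H₀, SE = √(0.318·0.682/934) = √(0.000232201) = 0.01524.
z = (0.36403 − 0.318)/0.01524 = 0.04603/0.01524 = 3.020.
Two-sided p-value ≈ 2·Φ(−3.020) = 0.0025, so at α = 0.05 we reject H₀.

z = 3.020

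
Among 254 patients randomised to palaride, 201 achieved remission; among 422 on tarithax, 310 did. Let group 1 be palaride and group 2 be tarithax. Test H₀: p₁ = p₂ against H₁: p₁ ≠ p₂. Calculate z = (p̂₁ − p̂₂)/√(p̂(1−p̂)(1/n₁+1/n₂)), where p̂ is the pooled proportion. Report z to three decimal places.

z = 1.663

p̂₁ = 201/254 = 0.79134, p̂₂ = 310/422 = 0.73460.
Pooled p̂ = (201+310)/(254+422) = 511/676 = 0.75592.
SE = √(0.184506 × 0.00630668) = 0.03411.
z = (0.79134 − 0.73460)/0.03411 = 0.05674/0.03411 = 1.663.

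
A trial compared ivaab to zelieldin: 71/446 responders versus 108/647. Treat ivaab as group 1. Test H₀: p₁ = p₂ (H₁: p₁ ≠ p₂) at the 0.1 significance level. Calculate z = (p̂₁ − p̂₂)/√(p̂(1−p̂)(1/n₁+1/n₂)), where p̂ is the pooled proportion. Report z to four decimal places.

z = -0.3395

p̂₁ = 71/446 ≈ 0.1591928, p̂₂ = 108/647 ≈ 0.1669243.
Pooled p̂ = (71+108)/(446+647) = 179/1093 = 0.1637694.
SE = √(p̂(1−p̂)(1/n₁+1/n₂)) = √(0.1637694·0.8362306·0.00378775) = √(0.000518728) = 0.0227756.
z = (0.1591928 − 0.1669243)/0.0227756 = -0.0077315/0.0227756 = -0.3395.
p-value = 2·P(Z > 0.339) ≈ 0.7343; since p > α = 0.1, fail to reject H₀.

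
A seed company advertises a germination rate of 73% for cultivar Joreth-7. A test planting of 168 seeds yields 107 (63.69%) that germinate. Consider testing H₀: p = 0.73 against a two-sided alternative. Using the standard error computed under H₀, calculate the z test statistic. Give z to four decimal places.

p̂ = 107/168 = 0.636905.
Under H₀, SE = √(0.73·0.27/168) = √(0.00117321) = 0.034252.
z = (0.636905 − 0.73)/0.034252 = -0.093095/0.034252 = -2.7179.

z = -2.7179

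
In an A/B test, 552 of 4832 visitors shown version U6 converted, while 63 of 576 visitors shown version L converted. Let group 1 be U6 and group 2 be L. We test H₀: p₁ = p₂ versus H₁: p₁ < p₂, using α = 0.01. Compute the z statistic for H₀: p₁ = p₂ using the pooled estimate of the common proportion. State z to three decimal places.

p̂₁ = 552/4832 ≈ 0.114238, p̂₂ = 63/576 ≈ 0.109375.
Pooled p̂ = (552+63)/(4832+576) = 615/5408 = 0.113720.
SE = √(0.100788 × 0.00194306) = 0.013994.
z = (0.114238 − 0.109375)/0.013994 = 0.004863/0.013994 = 0.348.
p-value = P(Z < 0.348) ≈ 0.6359. With α = 0.01, fail to reject H₀.

z = 0.348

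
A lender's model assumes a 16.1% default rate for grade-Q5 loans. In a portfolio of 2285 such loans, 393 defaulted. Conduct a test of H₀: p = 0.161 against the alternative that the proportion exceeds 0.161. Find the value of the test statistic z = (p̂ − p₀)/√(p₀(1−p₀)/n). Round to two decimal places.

p̂ = 393/2285 = 0.1720.
Standard error under H₀: √(0.161×0.839/2285) = 0.0077.
z = (0.1720 − 0.161)/0.0077 = 0.0110/0.0077 = 1.43.
p-value = P(Z > 1.430) ≈ 0.0764.

z = 1.43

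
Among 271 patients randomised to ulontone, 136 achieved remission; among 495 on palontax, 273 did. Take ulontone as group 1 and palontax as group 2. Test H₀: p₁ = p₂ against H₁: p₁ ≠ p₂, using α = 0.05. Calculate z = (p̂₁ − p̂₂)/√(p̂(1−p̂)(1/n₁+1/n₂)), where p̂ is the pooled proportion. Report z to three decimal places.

p̂₁ = 136/271 = 0.50185, p̂₂ = 273/495 = 0.55152.
Pooled p̂ = (136+273)/(271+495) = 409/766 = 0.53394.
SE = √(0.248848 × 0.00571024) = 0.03770.
z = (0.50185 − 0.55152)/0.03770 = -0.04967/0.03770 = -1.318.
p-value = 2·P(Z > 1.318) ≈ 0.1876, so at α = 0.05 we fail to reject H₀.

z = -1.318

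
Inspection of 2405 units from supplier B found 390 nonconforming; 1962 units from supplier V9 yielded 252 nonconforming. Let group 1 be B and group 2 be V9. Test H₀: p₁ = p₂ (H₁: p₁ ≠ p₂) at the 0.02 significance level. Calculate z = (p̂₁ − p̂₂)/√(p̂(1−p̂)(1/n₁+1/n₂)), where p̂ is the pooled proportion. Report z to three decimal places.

z = 3.130

p̂₁ = 390/2405 = 0.162162, p̂₂ = 252/1962 = 0.128440.
Pooled p̂ = (390+252)/(2405+1962) = 642/4367 = 0.147012.
SE = √(0.125399 × 0.000925484) = 0.010773.
z = (0.162162 − 0.128440)/0.010773 = 0.033722/0.010773 = 3.130.
p-value = 2·P(Z > 3.130) ≈ 0.0017, so at α = 0.02 we reject H₀.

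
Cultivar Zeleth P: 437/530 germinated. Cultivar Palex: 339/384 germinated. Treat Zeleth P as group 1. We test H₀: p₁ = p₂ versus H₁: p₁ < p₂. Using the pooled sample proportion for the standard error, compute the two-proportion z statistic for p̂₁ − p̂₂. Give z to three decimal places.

z = -2.429

p̂₁ = 437/530 = 0.82453, p̂₂ = 339/384 = 0.88281.
Pooled p̂ = (437+339)/(530+384) = 776/914 = 0.84902.
SE = √(0.128188 × 0.00449096) = 0.02399.
z = (0.82453 − 0.88281)/0.02399 = -0.05828/0.02399 = -2.429.
p-value = P(Z < -2.429) ≈ 0.0076.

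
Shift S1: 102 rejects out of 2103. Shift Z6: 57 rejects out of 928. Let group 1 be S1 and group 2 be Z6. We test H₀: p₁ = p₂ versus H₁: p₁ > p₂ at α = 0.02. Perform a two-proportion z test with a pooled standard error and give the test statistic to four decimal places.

z = -1.4705

p̂₁ = 102/2103 = 0.048502, p̂₂ = 57/928 = 0.061422.
Pooled p̂ = (102+57)/(2103+928) = 159/3031 = 0.052458.
SE = √(p̂(1−p̂)(1/n₁+1/n₂)) = √(0.052458·0.947542·0.0015531) = √(7.71984e-05) = 0.008786.
z = (0.048502 − 0.061422)/0.008786 = -0.012920/0.008786 = -1.4705.
p-value = P(Z > -1.471) ≈ 0.9293. With α = 0.02, fail to reject H₀.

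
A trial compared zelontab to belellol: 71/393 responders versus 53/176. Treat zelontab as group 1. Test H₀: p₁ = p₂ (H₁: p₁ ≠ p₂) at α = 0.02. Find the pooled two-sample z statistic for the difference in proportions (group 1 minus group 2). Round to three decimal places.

z = -3.217

p̂₁ = 71/393 = 0.180662, p̂₂ = 53/176 = 0.301136.
Pooled p̂ = (71+53)/(393+176) = 124/569 = 0.217926.
SE = √(p̂(1−p̂)(1/n₁+1/n₂)) = √(0.217926·0.782074·0.00822635) = √(0.00140205) = 0.037444.
z = (0.180662 − 0.301136)/0.037444 = -0.120474/0.037444 = -3.217.
p-value = 2·P(Z > 3.217) ≈ 0.0013, so at α = 0.02 we reject H₀.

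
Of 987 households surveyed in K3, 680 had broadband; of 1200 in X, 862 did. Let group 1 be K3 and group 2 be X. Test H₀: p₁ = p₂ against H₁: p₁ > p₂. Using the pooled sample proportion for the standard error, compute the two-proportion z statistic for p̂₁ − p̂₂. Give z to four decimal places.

z = -1.4992

p̂₁ = 680/987 ≈ 0.688956, p̂₂ = 862/1200 ≈ 0.718333.
Pooled p̂ = (680+862)/(987+1200) = 1542/2187 = 0.705075.
SE = √(0.207944 × 0.0018465) = 0.019595.
z = (0.688956 − 0.718333)/0.019595 = -0.029377/0.019595 = -1.4992.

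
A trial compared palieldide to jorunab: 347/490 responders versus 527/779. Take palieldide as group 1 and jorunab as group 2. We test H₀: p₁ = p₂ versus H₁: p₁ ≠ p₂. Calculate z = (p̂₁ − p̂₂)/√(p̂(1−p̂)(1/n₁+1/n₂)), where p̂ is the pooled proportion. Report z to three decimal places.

z = 1.186

p̂₁ = 347/490 = 0.708163, p̂₂ = 527/779 = 0.676508.
Pooled p̂ = (347+527)/(490+779) = 874/1269 = 0.688731.
SE = √(p̂(1−p̂)(1/n₁+1/n₂)) = √(0.688731·0.311269·0.00332451) = √(0.000712711) = 0.026697.
z = (0.708163 − 0.676508)/0.026697 = 0.031655/0.026697 = 1.186.
p-value = 2·P(Z > 1.186) ≈ 0.2357.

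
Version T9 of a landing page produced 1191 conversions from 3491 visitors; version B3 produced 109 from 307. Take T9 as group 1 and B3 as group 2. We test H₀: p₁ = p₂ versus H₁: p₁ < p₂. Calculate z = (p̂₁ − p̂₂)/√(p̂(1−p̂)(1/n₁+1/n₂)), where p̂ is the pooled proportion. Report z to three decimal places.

z = -0.492

p̂₁ = 1191/3491 = 0.34116, p̂₂ = 109/307 = 0.35505.
Pooled p̂ = (1191+109)/(3491+307) = 1300/3798 = 0.34229.
SE = √(p̂(1−p̂)(1/n₁+1/n₂)) = √(0.34229·0.65771·0.00354378) = √(0.000797797) = 0.02825.
z = (0.34116 − 0.35505)/0.02825 = -0.01389/0.02825 = -0.492.
p-value = P(Z < -0.492) ≈ 0.3115.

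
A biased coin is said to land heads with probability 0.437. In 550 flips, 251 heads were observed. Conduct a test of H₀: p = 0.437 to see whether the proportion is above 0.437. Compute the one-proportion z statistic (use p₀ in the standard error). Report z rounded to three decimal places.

z = 0.916

p̂ = 251/550 = 0.456364.
Under H₀, SE = √(0.437·0.563/550) = √(0.000447329) = 0.021150.
z = (0.456364 − 0.437)/0.021150 = 0.019364/0.021150 = 0.916.
p-value = P(Z > 0.916) ≈ 0.1800.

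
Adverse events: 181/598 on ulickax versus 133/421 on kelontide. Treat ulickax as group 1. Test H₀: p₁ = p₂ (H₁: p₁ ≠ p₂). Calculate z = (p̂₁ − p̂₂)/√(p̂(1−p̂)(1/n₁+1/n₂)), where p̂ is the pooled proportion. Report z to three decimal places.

z = -0.451

p̂₁ = 181/598 = 0.302676, p̂₂ = 133/421 = 0.315914.
Pooled p̂ = (181+133)/(598+421) = 314/1019 = 0.308145.
SE = √(p̂(1−p̂)(1/n₁+1/n₂)) = √(0.308145·0.691855·0.00404754) = √(0.000862902) = 0.029375.
z = (0.302676 − 0.315914)/0.029375 = -0.013238/0.029375 = -0.451.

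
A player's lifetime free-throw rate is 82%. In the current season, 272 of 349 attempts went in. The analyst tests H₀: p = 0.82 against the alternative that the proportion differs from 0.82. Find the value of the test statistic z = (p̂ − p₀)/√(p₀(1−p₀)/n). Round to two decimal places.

z = -1.98

p̂ = 272/349 = 0.77937.
SE = √(p₀(1−p₀)/n) = √(0.1476/349) = 0.02057.
z = (0.77937 − 0.82)/0.02057 = -0.04063/0.02057 = -1.98.
Two-sided p-value ≈ 2·Φ(−1.976) = 0.0482.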